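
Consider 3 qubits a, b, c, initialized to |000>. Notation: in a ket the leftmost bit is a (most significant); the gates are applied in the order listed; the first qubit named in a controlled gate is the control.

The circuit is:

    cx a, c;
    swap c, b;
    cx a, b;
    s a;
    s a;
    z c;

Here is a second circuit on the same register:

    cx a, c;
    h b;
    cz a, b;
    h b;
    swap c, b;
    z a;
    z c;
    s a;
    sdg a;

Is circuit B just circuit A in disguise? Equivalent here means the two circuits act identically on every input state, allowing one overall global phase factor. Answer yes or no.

No, they are not equivalent — no single phase factor reconciles the two unitaries.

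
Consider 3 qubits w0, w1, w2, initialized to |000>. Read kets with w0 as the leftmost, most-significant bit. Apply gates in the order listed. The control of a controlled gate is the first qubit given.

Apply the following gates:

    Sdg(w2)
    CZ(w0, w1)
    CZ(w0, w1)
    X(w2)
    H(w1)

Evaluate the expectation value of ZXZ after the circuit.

In the final state, ZXZ has expectation -1. Key observation: the block from step 2 through step 3 cancels to the identity and can be dropped.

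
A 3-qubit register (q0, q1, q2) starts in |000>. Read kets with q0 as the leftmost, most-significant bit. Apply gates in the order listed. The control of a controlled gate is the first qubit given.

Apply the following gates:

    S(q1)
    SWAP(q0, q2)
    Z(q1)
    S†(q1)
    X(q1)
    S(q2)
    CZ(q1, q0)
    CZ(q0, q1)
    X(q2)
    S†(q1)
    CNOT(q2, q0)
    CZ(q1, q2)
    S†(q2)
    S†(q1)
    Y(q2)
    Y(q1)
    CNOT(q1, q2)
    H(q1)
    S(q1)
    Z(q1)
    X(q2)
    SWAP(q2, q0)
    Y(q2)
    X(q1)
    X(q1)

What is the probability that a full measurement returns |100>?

Outcome |100> occurs with probability 1/2.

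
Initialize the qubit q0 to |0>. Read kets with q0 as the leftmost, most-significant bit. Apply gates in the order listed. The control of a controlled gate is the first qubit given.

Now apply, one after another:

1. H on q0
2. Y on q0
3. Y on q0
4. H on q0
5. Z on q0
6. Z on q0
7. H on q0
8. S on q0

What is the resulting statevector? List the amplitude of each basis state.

After the circuit, the state carries amplitude sqrt(2)/2 on |0>, sqrt(2)*I/2 on |1>. Key observation: the block from step 4 through step 7 cancels to the identity and can be dropped.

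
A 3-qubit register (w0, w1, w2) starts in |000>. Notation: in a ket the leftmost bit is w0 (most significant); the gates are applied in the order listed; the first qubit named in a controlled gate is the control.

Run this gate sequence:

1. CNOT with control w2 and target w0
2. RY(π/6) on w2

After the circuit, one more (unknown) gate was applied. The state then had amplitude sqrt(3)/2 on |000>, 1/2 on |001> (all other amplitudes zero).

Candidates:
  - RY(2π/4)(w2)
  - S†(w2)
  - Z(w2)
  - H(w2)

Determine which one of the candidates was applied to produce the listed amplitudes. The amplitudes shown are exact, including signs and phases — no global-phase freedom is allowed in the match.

The unique candidate consistent with the amplitudes is H(w2).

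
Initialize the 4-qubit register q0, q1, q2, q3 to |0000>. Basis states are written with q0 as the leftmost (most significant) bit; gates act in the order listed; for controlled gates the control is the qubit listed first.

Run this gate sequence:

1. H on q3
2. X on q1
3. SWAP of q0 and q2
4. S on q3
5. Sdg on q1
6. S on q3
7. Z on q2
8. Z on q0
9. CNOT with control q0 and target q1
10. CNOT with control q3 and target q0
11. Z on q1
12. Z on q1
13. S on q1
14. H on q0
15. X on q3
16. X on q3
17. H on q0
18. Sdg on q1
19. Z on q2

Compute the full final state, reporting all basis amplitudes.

After the circuit, the state carries amplitude -sqrt(2)*I/2 on |0100>, sqrt(2)*I/2 on |1101>, and 0 on every other basis state. Key observation: gates 13-18 undo each other exactly, leaving only the rest of the circuit to track.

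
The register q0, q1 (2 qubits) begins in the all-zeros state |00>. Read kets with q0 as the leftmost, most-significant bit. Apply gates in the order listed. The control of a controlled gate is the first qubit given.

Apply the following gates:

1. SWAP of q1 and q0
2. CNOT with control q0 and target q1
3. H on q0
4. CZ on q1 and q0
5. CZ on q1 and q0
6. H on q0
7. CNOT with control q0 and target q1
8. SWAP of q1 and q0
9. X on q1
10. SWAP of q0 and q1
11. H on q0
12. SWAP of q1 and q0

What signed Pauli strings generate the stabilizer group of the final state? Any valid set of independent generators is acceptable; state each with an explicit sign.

The final state is stabilized by the group generated by -IX, +ZI; other independent generating sets are equally valid.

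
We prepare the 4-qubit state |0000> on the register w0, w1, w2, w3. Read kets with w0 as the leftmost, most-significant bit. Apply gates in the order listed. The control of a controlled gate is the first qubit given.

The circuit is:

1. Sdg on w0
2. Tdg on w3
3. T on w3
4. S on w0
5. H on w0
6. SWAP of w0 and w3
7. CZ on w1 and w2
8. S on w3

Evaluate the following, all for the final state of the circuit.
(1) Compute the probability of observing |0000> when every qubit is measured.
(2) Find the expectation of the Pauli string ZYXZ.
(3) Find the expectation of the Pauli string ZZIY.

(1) Outcome |0000> occurs with probability 1/2. Key observation: the block from step 1 through step 4 cancels to the identity and can be dropped.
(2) The expectation value of ZYXZ is 0.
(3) In the final state, ZZIY has expectation 1.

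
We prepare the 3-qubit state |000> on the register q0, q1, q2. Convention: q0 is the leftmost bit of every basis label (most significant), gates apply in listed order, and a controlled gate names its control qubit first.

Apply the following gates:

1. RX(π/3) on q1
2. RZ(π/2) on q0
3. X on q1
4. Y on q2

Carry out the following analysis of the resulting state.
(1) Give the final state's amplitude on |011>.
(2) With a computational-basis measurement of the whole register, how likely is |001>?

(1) The amplitude on |011> is sqrt(3)*exp(I*pi/4)/2.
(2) The probability of measuring |001> is 1/4.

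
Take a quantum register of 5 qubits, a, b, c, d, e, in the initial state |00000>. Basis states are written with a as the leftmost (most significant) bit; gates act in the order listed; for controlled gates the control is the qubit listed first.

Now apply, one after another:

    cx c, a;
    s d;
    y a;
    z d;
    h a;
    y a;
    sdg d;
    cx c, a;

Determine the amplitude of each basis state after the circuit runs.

The final amplitudes are -sqrt(2)/2 on |00000>, -sqrt(2)/2 on |10000>, and 0 on every other basis state.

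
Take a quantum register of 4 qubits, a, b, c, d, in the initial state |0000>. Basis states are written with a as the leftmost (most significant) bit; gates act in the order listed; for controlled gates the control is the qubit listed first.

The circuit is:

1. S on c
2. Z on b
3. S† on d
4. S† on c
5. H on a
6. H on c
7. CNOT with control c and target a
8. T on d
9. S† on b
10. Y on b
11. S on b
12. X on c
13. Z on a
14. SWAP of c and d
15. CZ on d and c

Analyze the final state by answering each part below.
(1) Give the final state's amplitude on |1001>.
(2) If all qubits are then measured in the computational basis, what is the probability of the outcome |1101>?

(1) |1001> carries amplitude 0 in the final state.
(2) A full measurement returns |1101> with probability 1/4.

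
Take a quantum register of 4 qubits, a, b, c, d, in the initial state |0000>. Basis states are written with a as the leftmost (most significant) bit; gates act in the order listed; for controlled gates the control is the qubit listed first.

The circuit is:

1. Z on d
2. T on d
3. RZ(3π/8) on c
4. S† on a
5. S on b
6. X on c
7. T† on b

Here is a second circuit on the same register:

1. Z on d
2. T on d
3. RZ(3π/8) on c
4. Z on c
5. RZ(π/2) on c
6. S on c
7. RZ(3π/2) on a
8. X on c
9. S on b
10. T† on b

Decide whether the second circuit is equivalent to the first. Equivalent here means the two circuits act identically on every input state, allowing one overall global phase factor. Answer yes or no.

Yes, they are equivalent — the unitaries differ by at most a global phase.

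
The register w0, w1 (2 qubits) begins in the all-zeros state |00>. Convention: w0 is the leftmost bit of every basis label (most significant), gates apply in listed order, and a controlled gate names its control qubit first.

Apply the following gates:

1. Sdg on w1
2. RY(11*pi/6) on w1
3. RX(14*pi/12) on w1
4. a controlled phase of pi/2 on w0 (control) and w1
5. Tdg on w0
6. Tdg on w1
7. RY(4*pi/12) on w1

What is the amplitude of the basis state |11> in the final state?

The final state's coefficient on |11> equals 0.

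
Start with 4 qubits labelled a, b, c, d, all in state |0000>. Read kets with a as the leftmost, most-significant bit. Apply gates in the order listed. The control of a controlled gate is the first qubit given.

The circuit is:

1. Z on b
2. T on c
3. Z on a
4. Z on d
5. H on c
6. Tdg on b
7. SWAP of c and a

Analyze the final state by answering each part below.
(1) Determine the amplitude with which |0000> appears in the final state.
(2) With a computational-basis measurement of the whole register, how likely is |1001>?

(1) The final state's coefficient on |0000> equals sqrt(2)/2.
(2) The probability of measuring |1001> is 0.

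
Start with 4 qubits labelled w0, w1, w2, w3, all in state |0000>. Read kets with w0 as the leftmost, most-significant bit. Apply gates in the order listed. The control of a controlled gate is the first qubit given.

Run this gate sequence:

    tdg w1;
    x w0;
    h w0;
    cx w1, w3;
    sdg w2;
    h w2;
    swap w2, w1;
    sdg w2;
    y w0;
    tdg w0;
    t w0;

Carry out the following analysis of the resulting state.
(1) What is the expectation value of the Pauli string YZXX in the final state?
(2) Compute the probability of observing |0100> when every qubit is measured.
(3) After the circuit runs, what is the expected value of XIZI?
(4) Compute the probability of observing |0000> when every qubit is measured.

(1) In the final state, YZXX has expectation 0.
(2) Outcome |0100> occurs with probability 1/4.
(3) In the final state, XIZI has expectation 1.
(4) A full measurement returns |0000> with probability 1/4.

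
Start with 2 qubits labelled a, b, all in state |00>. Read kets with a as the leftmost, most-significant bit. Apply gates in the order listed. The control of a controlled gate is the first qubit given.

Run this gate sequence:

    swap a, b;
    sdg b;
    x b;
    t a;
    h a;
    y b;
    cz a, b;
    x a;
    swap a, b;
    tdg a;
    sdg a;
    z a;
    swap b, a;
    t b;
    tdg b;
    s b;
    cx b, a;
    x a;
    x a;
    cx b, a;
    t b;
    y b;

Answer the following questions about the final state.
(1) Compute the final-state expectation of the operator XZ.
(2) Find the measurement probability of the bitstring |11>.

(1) The observable XZ averages to -1. Key observation: steps 17-20 multiply out to the identity, so the circuit reduces to the remaining gates.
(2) The probability of measuring |11> is 1/2.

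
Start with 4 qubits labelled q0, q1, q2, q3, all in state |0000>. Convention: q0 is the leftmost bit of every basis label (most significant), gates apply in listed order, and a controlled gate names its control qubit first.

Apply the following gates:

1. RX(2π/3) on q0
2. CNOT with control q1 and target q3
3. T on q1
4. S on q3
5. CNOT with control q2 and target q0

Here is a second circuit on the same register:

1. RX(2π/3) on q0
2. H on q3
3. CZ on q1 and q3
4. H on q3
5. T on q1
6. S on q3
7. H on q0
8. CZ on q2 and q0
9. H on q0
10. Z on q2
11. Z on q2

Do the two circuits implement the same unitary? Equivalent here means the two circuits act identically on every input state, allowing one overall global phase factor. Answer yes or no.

Yes, they are equivalent — the unitaries differ by at most a global phase.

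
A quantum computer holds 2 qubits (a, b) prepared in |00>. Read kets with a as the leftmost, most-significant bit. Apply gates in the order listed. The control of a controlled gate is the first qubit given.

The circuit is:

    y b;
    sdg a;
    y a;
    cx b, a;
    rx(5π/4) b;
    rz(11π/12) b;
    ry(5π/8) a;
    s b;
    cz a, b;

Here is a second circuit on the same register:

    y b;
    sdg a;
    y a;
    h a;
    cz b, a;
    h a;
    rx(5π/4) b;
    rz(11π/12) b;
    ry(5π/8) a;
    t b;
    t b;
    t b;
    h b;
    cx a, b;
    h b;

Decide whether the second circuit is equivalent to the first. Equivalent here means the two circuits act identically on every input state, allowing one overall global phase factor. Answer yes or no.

No — the two circuits implement different unitaries, even allowing a global phase.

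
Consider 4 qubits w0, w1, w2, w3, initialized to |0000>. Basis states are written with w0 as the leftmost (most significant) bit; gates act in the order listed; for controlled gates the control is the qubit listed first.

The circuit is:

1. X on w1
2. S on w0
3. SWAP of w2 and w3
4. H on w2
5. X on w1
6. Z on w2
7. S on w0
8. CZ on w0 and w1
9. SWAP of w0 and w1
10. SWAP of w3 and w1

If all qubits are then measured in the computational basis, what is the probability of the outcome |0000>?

Outcome |0000> occurs with probability 1/2.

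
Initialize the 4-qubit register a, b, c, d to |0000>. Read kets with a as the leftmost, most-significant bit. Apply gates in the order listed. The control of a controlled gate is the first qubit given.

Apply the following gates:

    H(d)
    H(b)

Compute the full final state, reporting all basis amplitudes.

After the circuit, the state carries amplitude 1/2 on |0000>, 1/2 on |0001>, 1/2 on |0100>, 1/2 on |0101>, and 0 on every other basis state.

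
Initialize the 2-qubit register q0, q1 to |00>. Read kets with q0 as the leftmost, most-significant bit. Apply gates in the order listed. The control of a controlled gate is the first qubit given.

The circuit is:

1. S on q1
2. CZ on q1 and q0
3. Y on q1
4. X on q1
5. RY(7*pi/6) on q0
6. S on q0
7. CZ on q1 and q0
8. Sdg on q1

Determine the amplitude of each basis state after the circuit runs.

The final amplitudes are I*(-sqrt(6) + sqrt(2))/4 on |00>, 0 on |01>, -sqrt(6)/4 - sqrt(2)/4 on |10>, 0 on |11>.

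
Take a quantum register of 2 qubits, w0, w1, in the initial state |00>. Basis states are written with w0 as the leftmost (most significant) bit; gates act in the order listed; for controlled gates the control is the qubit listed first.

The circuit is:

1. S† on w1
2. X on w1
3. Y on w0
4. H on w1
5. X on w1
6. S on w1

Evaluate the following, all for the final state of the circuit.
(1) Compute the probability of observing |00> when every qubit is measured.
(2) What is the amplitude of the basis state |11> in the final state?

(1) The probability of measuring |00> is 0.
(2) The amplitude on |11> is -sqrt(2)/2.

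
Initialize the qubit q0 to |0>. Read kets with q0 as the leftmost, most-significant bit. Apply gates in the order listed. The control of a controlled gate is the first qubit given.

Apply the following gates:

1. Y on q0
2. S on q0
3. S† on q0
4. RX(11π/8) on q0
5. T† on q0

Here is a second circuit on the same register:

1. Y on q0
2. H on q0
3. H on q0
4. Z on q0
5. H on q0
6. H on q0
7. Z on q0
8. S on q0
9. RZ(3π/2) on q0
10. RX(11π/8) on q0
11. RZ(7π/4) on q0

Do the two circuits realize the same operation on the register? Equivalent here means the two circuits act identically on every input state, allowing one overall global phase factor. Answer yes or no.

Yes: on every input state the two circuits agree up to one overall phase factor.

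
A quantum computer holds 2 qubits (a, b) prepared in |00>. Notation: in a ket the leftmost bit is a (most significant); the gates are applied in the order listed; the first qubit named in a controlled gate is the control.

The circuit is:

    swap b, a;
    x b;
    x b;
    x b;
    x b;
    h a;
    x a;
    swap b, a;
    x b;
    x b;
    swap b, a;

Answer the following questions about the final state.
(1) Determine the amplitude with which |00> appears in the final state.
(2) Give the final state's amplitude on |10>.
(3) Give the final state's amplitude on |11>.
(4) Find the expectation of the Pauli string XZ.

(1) The amplitude on |00> is sqrt(2)/2.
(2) |10> carries amplitude sqrt(2)/2 in the final state.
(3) The final state's coefficient on |11> equals 0.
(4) In the final state, XZ has expectation 1.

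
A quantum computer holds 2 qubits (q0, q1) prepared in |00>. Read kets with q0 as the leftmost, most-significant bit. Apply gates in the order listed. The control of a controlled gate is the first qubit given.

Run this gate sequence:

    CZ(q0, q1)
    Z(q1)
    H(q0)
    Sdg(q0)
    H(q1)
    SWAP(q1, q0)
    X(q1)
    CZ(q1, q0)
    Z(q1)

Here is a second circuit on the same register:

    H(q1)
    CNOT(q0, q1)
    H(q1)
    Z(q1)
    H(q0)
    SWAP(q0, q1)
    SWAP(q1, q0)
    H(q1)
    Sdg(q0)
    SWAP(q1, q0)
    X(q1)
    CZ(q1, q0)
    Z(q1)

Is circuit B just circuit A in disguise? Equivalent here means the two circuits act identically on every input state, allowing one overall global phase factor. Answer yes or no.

Yes, they are equivalent — the unitaries differ by at most a global phase.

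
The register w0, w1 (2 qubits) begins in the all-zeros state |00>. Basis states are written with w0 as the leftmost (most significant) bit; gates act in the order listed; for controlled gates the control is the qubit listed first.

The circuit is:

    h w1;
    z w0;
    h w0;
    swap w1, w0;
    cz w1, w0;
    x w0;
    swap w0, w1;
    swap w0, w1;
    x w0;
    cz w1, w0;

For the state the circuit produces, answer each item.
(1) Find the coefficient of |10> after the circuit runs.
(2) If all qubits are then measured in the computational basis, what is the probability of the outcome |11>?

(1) The final state's coefficient on |10> equals 1/2. Key observation: the block from step 5 through step 10 cancels to the identity and can be dropped.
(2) The probability of measuring |11> is 1/4.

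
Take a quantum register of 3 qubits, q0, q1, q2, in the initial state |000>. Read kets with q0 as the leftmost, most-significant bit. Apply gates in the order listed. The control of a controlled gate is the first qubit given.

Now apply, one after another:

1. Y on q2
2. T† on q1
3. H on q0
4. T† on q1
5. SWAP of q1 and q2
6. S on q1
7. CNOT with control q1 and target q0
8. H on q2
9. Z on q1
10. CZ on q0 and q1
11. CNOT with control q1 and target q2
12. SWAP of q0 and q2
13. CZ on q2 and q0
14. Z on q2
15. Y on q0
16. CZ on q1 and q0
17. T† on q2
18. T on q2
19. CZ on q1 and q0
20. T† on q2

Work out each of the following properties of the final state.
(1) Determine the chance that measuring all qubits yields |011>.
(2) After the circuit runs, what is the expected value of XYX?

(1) The probability of measuring |011> is 1/4. Key observation: gates 16-19 undo each other exactly, leaving only the rest of the circuit to track.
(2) The observable XYX averages to 0.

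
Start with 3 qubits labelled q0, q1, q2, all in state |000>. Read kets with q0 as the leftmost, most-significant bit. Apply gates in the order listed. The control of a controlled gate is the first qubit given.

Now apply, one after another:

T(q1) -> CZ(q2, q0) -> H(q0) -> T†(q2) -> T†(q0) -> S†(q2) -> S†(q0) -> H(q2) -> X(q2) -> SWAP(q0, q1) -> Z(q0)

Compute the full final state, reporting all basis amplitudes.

The final amplitudes are 1/2 on |000>, 1/2 on |001>, -exp(I*pi/4)/2 on |010>, -exp(I*pi/4)/2 on |011>, 0 on |100>, 0 on |101>, 0 on |110>, 0 on |111>.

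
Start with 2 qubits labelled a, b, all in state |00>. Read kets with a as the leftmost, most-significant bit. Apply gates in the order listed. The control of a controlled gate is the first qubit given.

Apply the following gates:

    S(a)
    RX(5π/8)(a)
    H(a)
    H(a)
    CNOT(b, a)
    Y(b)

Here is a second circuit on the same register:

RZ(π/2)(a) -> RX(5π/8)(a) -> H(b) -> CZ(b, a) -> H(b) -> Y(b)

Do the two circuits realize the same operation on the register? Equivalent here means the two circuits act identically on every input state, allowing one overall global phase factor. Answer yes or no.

No — the two circuits implement different unitaries, even allowing a global phase.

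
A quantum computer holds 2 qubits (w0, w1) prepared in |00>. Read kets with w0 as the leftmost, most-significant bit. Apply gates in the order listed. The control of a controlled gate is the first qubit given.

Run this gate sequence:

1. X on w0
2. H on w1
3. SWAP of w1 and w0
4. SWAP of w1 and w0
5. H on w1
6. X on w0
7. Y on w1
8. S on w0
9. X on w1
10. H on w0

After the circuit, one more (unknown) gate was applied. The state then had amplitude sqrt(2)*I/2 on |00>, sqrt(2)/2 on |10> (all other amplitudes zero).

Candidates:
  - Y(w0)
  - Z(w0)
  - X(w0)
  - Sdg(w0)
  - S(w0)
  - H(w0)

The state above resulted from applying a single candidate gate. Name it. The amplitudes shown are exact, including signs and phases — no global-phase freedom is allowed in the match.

It was Sdg(w0) that produced the state shown.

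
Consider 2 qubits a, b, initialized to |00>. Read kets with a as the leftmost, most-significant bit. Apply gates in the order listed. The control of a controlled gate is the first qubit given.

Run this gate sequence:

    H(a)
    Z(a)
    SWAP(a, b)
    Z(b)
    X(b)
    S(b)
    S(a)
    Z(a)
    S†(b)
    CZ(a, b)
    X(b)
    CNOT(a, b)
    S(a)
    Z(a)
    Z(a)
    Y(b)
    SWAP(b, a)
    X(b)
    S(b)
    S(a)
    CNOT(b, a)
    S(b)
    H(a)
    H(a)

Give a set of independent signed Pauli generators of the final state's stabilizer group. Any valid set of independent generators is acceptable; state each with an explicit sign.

One valid set of independent stabilizer generators is +YI, -IZ (any independent generating set of the same group is equally correct).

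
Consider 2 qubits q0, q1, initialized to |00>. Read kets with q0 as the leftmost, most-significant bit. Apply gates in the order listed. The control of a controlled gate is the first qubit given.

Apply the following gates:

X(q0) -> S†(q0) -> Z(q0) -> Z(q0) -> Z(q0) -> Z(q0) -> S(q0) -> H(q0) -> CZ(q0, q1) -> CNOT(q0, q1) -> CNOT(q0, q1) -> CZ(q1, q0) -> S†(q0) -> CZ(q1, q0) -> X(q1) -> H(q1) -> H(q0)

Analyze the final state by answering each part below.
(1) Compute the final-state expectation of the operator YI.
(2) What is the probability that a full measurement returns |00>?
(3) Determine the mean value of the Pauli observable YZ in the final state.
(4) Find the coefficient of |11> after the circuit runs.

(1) In the final state, YI has expectation -1.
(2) Outcome |00> occurs with probability 1/4.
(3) In the final state, YZ has expectation 0.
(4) |11> carries amplitude sqrt(2)*(-1 + I)/4 in the final state.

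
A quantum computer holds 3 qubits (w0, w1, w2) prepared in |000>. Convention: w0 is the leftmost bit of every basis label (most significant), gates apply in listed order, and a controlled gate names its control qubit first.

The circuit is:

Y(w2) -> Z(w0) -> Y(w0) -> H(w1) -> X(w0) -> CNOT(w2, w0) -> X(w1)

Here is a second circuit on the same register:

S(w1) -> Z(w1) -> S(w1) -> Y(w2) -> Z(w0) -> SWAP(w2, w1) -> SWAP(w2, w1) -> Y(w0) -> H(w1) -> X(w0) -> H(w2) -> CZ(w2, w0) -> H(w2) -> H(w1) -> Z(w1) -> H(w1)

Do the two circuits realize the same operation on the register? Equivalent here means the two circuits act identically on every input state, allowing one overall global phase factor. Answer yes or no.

No — the two circuits implement different unitaries, even allowing a global phase.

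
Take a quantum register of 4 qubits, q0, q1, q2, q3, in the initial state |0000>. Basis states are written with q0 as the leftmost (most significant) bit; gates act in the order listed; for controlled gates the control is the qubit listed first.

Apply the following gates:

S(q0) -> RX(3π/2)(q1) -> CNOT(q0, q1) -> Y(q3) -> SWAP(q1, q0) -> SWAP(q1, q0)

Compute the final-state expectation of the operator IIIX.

The expectation value of IIIX is 0. Key observation: steps 5-6 multiply out to the identity, so the circuit reduces to the remaining gates.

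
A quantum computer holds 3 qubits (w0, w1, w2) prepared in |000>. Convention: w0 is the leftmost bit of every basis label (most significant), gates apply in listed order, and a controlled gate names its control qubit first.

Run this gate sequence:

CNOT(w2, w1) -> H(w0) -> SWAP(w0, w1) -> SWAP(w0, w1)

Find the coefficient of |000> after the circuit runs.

The final state's coefficient on |000> equals sqrt(2)/2. Key observation: gates 3-4 undo each other exactly, leaving only the rest of the circuit to track.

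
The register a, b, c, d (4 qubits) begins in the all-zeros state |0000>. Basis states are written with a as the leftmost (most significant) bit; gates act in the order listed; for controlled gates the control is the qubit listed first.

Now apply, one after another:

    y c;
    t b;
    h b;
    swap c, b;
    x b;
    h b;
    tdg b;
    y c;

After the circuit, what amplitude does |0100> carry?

|0100> carries amplitude -exp(3*I*pi/4)/2 in the final state.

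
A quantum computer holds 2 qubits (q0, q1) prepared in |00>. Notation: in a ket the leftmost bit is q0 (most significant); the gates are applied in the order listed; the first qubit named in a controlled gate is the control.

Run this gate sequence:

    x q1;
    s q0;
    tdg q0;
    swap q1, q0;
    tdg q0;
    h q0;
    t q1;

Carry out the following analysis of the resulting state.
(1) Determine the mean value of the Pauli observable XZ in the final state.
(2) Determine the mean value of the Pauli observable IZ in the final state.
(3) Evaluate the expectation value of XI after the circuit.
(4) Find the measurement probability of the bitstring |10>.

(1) The expectation value of XZ is -1.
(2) The expectation value of IZ is 1.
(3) The observable XI averages to -1.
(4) Outcome |10> occurs with probability 1/2.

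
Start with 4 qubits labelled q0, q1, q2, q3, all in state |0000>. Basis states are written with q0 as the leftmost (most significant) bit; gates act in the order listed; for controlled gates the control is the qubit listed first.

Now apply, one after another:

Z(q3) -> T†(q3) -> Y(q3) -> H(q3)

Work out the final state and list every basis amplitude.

The resulting statevector has amplitude sqrt(2)*I/2 on |0000>, -sqrt(2)*I/2 on |0001>, and 0 on every other basis state.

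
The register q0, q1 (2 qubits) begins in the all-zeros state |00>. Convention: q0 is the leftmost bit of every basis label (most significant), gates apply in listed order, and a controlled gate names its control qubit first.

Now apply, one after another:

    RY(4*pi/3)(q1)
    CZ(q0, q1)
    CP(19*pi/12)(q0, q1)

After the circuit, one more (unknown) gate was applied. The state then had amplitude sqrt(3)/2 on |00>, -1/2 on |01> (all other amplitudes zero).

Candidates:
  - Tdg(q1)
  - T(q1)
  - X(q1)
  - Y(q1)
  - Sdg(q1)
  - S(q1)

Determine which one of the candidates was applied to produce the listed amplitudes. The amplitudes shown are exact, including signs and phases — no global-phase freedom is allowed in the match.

It was X(q1) that produced the state shown.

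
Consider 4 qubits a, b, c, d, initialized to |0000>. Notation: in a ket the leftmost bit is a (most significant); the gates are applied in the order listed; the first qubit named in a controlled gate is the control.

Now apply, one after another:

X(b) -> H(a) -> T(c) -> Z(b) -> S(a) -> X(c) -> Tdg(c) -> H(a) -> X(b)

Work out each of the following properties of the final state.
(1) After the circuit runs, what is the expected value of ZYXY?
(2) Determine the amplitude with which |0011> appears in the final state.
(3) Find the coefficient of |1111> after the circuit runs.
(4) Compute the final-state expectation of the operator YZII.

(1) The expectation value of ZYXY is 0.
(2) The final state's coefficient on |0011> equals 0.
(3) |1111> carries amplitude 0 in the final state.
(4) The expectation value of YZII is -1.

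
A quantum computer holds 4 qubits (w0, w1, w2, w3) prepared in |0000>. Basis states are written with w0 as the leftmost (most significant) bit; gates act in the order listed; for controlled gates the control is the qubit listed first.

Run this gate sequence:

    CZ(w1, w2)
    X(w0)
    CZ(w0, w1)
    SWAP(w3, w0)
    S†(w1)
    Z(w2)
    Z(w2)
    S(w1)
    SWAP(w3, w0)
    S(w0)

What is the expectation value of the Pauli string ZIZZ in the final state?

In the final state, ZIZZ has expectation -1. Key observation: the block from step 4 through step 9 cancels to the identity and can be dropped.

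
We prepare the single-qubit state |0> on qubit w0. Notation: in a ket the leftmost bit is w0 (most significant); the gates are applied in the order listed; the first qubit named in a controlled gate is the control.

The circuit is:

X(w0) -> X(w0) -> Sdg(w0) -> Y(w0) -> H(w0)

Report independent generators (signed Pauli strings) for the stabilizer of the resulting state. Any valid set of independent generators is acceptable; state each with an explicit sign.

One valid set of independent stabilizer generators is -X (any independent generating set of the same group is equally correct). Key observation: gates 1-2 undo each other exactly, leaving only the rest of the circuit to track.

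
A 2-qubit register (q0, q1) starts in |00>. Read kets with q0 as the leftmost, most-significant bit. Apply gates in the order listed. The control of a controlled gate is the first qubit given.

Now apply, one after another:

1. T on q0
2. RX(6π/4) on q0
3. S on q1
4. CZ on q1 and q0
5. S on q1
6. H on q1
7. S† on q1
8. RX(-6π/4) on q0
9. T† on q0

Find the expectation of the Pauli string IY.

The expectation value of IY is -1.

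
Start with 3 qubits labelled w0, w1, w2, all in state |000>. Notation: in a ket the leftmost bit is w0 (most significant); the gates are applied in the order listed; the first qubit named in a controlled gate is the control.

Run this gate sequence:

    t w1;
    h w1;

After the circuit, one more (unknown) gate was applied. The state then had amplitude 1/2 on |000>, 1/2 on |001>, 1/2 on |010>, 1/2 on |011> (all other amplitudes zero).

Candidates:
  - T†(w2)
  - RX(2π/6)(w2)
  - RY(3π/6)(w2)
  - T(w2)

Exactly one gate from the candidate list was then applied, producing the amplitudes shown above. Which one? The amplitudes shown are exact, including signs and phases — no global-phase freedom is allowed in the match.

The unique candidate consistent with the amplitudes is RY(3π/6)(w2).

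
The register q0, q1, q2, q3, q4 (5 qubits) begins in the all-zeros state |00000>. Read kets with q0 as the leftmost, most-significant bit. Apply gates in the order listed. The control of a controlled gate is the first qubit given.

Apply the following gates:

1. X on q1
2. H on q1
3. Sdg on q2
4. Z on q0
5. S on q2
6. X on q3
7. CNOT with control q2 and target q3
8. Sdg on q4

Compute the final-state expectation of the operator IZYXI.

In the final state, IZYXI has expectation 0.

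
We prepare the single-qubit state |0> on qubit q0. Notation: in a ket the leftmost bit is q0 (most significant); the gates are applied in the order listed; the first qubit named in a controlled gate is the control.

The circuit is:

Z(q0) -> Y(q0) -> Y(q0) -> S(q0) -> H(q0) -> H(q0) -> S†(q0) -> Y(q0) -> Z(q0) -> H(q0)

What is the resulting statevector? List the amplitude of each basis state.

After the circuit, the state carries amplitude -sqrt(2)*I/2 on |0>, sqrt(2)*I/2 on |1>. Key observation: gates 3-8 undo each other exactly, leaving only the rest of the circuit to track.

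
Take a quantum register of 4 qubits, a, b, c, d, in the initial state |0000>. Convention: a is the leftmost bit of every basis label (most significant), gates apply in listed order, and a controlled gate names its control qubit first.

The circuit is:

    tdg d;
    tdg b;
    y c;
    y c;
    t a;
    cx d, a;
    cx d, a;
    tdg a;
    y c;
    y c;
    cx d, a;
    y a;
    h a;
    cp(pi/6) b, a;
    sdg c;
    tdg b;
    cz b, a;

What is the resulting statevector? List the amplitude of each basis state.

After the circuit, the state carries amplitude sqrt(2)*I/2 on |0000>, -sqrt(2)*I/2 on |1000>, and 0 on every other basis state. Key observation: steps 3-10 multiply out to the identity, so the circuit reduces to the remaining gates.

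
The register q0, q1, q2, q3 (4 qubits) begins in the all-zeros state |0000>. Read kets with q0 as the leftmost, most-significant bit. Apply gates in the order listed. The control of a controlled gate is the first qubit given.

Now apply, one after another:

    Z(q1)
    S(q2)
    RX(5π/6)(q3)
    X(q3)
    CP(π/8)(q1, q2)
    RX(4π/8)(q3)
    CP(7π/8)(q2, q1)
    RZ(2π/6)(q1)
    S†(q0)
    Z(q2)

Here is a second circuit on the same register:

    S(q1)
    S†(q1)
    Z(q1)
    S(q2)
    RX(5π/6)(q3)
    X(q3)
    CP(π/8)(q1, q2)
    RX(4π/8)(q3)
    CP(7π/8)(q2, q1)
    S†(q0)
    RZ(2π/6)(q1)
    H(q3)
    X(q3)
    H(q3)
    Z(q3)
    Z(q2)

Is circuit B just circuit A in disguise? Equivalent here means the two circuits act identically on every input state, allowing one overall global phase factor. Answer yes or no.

Yes, they are equivalent — the unitaries differ by at most a global phase.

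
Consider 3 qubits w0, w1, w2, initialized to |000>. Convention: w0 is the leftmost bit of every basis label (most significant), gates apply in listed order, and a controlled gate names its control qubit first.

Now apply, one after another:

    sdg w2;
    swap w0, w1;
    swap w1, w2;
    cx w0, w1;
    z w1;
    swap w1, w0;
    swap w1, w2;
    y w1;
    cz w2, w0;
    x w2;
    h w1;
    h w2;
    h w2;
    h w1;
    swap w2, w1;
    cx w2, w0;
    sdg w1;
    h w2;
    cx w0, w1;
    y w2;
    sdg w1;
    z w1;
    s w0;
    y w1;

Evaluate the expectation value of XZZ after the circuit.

In the final state, XZZ has expectation 0.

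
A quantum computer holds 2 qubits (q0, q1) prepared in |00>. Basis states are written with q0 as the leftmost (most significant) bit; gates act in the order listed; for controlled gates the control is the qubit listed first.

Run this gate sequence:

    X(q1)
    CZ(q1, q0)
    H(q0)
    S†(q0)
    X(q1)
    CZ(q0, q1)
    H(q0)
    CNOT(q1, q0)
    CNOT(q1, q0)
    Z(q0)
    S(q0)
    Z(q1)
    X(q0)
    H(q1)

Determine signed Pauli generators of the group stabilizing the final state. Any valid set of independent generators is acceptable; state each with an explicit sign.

One valid set of independent stabilizer generators is +XI, +IX (any independent generating set of the same group is equally correct).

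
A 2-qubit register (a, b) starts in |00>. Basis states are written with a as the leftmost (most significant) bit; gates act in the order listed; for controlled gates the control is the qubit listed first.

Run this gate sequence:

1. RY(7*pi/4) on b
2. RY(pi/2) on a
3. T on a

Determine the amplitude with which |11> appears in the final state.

The amplitude on |11> is sqrt(4 - 2*sqrt(2))*exp(I*pi/4)/4.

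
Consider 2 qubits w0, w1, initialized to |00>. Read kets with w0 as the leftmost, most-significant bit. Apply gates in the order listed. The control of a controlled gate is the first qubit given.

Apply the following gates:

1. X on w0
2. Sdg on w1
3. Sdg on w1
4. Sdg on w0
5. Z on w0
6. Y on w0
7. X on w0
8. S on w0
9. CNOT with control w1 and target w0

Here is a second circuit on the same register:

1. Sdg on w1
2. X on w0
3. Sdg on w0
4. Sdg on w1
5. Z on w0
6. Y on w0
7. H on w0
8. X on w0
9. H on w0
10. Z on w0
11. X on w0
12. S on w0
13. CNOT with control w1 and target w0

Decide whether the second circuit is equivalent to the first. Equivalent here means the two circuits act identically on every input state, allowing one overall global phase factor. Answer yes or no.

Yes: on every input state the two circuits agree up to one overall phase factor.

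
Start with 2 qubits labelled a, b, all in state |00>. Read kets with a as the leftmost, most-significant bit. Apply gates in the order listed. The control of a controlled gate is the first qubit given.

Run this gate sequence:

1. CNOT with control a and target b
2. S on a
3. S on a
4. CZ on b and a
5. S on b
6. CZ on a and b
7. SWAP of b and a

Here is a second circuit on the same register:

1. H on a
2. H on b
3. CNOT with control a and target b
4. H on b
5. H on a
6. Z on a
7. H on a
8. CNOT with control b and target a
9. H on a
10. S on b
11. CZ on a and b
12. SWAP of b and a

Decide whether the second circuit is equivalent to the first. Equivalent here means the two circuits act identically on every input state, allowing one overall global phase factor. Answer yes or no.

No, they are not equivalent — no single phase factor reconciles the two unitaries.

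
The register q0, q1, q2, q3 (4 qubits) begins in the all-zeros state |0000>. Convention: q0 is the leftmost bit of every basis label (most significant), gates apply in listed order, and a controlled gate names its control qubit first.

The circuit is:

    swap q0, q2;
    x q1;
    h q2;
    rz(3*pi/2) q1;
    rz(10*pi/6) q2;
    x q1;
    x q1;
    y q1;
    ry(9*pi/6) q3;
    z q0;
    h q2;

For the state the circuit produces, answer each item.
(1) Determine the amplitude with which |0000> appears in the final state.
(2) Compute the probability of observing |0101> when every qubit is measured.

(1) The amplitude on |0000> is sqrt(2)*(1 + exp(I*pi/3))*exp(I*pi/12)/4. Key observation: gates 6-7 undo each other exactly, leaving only the rest of the circuit to track.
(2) Outcome |0101> occurs with probability 0.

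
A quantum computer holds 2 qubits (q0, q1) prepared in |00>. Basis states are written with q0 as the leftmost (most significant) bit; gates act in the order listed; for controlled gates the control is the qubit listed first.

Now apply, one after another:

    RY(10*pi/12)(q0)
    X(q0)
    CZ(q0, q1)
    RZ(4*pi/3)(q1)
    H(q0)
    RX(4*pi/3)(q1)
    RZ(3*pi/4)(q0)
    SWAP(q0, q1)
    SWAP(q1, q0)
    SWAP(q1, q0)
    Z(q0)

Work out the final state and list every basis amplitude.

The resulting statevector has amplitude -sqrt(3)*exp(23*I*pi/24)/4 on |00>, exp(17*I*pi/24)/4 on |01>, -3*exp(11*I*pi/24)/4 on |10>, sqrt(3)*exp(5*I*pi/24)/4 on |11>.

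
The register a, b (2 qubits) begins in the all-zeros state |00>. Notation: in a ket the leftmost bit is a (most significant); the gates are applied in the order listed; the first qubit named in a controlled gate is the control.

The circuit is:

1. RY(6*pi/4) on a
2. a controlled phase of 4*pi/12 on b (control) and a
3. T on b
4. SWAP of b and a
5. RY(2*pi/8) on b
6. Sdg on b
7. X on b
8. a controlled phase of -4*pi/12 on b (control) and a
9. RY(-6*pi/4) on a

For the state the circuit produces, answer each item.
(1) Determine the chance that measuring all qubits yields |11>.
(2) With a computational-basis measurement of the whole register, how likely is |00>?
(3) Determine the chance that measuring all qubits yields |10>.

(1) A full measurement returns |11> with probability sqrt(2)/8 + 1/4.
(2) The probability of measuring |00> is 1/4 - sqrt(2)/8.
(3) A full measurement returns |10> with probability 1/4 - sqrt(2)/8.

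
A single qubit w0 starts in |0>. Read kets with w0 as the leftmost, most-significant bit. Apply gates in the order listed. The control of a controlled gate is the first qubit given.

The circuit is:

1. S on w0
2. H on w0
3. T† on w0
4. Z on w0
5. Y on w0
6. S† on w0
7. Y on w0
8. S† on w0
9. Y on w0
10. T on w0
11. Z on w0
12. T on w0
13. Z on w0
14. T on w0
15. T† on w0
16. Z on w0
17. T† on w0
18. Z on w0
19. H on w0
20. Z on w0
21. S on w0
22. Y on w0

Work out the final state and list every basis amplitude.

After the circuit, the state carries amplitude (1 - I)*exp(3*I*pi/4)/2 on |0>, (1 - I)*exp(3*I*pi/4)/2 on |1>. Key observation: the block from step 11 through step 18 cancels to the identity and can be dropped.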